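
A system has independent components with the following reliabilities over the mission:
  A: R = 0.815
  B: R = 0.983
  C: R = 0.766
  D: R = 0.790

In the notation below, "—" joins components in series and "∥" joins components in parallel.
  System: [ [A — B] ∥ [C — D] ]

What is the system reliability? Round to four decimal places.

Series (A and B): 0.815000 × 0.983000 = 0.801145
Series (C and D): 0.766000 × 0.790000 = 0.605140
Parallel ([0.801145] and [0.605140]): 1 − (1 − 0.801145)(1 − 0.605140) = 0.9215

0.9215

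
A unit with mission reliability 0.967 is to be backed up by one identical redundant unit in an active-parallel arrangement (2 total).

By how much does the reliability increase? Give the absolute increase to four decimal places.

R_before = 0.967
R_after = 1 − (1 − 0.967)^2 = 0.9989
ΔR = 0.9989 − 0.967 = 0.0319

0.0319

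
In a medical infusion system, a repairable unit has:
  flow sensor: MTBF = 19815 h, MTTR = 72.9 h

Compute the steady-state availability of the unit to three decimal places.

A(flow sensor) = MTBF/(MTBF+MTTR) = 19815/(19815+72.9) = 0.996

0.996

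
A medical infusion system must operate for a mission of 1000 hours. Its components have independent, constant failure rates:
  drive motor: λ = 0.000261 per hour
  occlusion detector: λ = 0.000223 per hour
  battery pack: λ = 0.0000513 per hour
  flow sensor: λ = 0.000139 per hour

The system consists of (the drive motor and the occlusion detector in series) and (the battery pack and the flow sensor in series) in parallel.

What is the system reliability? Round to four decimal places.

R(drive motor) = exp(−0.000261 × 1000) = 0.770281
R(occlusion detector) = exp(−0.000223 × 1000) = 0.800115
R(battery pack) = exp(−0.0000513 × 1000) = 0.949994
R(flow sensor) = exp(−0.000139 × 1000) = 0.870228
Series (drive motor and occlusion detector): 0.770281 × 0.800115 = 0.616313
Series (battery pack and flow sensor): 0.949994 × 0.870228 = 0.826711
Parallel ([0.616313] and [0.826711]): 1 − (1 − 0.616313)(1 − 0.826711) = 0.9335

0.9335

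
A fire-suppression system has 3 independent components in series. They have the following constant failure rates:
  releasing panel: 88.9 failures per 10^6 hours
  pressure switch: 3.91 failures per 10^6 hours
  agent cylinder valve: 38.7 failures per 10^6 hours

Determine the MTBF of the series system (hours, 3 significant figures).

7600

Series of exponential components: λ_sys = Σ λ_i
λ_sys = 0.0000889 + 0.00000391 + 0.0000387 = 1.3151e-04 /h
MTBF = 1 / λ_sys = 7600 h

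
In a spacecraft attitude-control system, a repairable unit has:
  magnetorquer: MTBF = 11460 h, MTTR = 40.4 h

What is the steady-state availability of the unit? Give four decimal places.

A(magnetorquer) = MTBF/(MTBF+MTTR) = 11460/(11460+40.4) = 0.9965

0.9965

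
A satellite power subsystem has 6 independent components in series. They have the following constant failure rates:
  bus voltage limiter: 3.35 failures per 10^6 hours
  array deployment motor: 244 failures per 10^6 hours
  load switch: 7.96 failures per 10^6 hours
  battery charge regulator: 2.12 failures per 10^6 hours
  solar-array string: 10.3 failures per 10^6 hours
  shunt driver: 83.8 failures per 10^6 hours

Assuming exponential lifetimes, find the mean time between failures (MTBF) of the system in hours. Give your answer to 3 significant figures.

Series of exponential components: λ_sys = Σ λ_i
λ_sys = 0.00000335 + 0.000244 + 0.00000796 + 0.00000212 + 0.0000103 + 0.0000838 = 3.5153e-04 /h
MTBF = 1 / λ_sys = 2840 h

2840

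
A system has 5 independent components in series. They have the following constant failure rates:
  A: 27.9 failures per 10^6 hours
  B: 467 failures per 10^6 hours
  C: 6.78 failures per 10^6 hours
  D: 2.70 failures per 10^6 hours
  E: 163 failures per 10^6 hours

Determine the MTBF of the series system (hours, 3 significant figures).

1500

Series of exponential components: λ_sys = Σ λ_i
λ_sys = 0.0000279 + 0.000467 + 0.00000678 + 0.00000270 + 0.000163 = 6.6738e-04 /h
MTBF = 1 / λ_sys = 1500 h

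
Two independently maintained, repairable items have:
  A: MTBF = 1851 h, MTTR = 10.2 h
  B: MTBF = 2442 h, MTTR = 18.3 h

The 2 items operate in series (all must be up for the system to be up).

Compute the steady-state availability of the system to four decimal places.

0.9871

A(A) = MTBF/(MTBF+MTTR) = 1851/(1851+10.2) = 0.994520
A(B) = MTBF/(MTBF+MTTR) = 2442/(2442+18.3) = 0.992562
Series availability: 0.994520 × 0.992562 = 0.9871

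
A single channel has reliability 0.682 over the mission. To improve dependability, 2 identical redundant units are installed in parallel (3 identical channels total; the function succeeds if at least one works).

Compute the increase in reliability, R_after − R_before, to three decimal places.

0.286

R_before = 0.682
R_after = 1 − (1 − 0.682)^3 = 0.968
ΔR = 0.968 − 0.682 = 0.286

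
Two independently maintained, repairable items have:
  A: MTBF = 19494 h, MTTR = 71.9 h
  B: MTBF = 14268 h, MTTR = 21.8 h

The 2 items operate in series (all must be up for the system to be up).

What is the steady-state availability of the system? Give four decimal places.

0.9948

A(A) = MTBF/(MTBF+MTTR) = 19494/(19494+71.9) = 0.996325
A(B) = MTBF/(MTBF+MTTR) = 14268/(14268+21.8) = 0.998474
Series availability: 0.996325 × 0.998474 = 0.9948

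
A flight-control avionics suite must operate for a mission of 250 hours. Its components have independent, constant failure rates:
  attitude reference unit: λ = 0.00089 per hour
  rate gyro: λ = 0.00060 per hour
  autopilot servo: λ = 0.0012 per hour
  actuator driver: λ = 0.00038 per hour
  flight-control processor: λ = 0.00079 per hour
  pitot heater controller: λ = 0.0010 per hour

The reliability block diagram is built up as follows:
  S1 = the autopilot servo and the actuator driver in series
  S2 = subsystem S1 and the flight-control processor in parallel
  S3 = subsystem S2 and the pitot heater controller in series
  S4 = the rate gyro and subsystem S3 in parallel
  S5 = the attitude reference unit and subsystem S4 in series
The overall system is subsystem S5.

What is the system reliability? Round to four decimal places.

0.7708

R(attitude reference unit) = exp(−0.00089 × 250) = 0.800515
R(rate gyro) = exp(−0.00060 × 250) = 0.860708
R(autopilot servo) = exp(−0.0012 × 250) = 0.740818
R(actuator driver) = exp(−0.00038 × 250) = 0.909373
R(flight-control processor) = exp(−0.00079 × 250) = 0.820780
R(pitot heater controller) = exp(−0.0010 × 250) = 0.778801
Series (autopilot servo and actuator driver): 0.740818 × 0.909373 = 0.673680
Parallel ([0.673680] and flight-control processor): 1 − (1 − 0.673680)(1 − 0.820780) = 0.941517
Series ([0.941517] and pitot heater controller): 0.941517 × 0.778801 = 0.733254
Parallel (rate gyro and [0.733254]): 1 − (1 − 0.860708)(1 − 0.733254) = 0.962844
Series (attitude reference unit and [0.962844]): 0.800515 × 0.962844 = 0.7708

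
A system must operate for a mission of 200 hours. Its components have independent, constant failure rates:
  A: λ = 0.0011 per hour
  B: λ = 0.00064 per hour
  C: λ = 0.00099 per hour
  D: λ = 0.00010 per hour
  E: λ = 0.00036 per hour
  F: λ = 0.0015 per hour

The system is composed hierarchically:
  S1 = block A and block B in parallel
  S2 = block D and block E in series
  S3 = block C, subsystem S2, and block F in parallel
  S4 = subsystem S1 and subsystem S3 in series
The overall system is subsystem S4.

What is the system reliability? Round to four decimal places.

0.9723

R(A) = exp(−0.0011 × 200) = 0.802519
R(B) = exp(−0.00064 × 200) = 0.879853
R(C) = exp(−0.00099 × 200) = 0.820370
R(D) = exp(−0.00010 × 200) = 0.980199
R(E) = exp(−0.00036 × 200) = 0.930531
R(F) = exp(−0.0015 × 200) = 0.740818
Parallel (A and B): 1 − (1 − 0.802519)(1 − 0.879853) = 0.976273
Series (D and E): 0.980199 × 0.930531 = 0.912106
Parallel (C, [0.912106], and F): 1 − (1 − 0.820370)(1 − 0.912106)(1 − 0.740818) = 0.995908
Series ([0.976273] and [0.995908]): 0.976273 × 0.995908 = 0.9723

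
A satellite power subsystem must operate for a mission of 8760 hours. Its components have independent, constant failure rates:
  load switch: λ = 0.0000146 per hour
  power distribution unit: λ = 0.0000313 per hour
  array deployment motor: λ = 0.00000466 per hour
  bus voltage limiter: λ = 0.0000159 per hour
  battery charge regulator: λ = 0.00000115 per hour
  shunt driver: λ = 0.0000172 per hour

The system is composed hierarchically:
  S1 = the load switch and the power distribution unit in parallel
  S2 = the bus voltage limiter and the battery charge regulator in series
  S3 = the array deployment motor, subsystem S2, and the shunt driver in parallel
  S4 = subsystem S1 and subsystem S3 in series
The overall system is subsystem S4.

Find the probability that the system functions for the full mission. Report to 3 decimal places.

R(load switch) = exp(−0.0000146 × 8760) = 0.87994
R(power distribution unit) = exp(−0.0000313 × 8760) = 0.76019
R(array deployment motor) = exp(−0.00000466 × 8760) = 0.96000
R(bus voltage limiter) = exp(−0.0000159 × 8760) = 0.86998
R(battery charge regulator) = exp(−0.00000115 × 8760) = 0.98998
R(shunt driver) = exp(−0.0000172 × 8760) = 0.86013
Parallel (load switch and power distribution unit): 1 − (1 − 0.87994)(1 − 0.76019) = 0.97121
Series (bus voltage limiter and battery charge regulator): 0.86998 × 0.98998 = 0.86126
Parallel (array deployment motor, [0.86126], and shunt driver): 1 − (1 − 0.96000)(1 − 0.86126)(1 − 0.86013) = 0.99922
Series ([0.97121] and [0.99922]): 0.97121 × 0.99922 = 0.970

0.970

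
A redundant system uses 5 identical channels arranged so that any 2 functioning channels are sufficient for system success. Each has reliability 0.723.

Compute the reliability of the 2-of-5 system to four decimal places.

R = Σ_{i=2}^{5} C(5,i) p^i (1−p)^{5−i} with p = 0.723
C(5,2)·0.723^2·0.277^3 = 0.111100
C(5,3)·0.723^3·0.277^2 = 0.289984
C(5,4)·0.723^4·0.277^1 = 0.378445
C(5,5)·0.723^5·0.277^0 = 0.197557
Sum = 0.9771

0.9771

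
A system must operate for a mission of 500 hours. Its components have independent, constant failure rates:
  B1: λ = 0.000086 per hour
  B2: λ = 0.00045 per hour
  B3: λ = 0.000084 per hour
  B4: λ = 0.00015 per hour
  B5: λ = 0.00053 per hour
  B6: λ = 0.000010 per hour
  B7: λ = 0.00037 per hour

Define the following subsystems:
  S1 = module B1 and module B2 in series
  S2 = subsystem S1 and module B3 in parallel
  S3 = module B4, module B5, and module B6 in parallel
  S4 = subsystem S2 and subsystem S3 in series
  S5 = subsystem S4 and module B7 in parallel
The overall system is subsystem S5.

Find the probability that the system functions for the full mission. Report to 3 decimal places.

R(B1) = exp(−0.000086 × 500) = 0.95791
R(B2) = exp(−0.00045 × 500) = 0.79852
R(B3) = exp(−0.000084 × 500) = 0.95887
R(B4) = exp(−0.00015 × 500) = 0.92774
R(B5) = exp(−0.00053 × 500) = 0.76721
R(B6) = exp(−0.000010 × 500) = 0.99501
R(B7) = exp(−0.00037 × 500) = 0.83110
Series (B1 and B2): 0.95791 × 0.79852 = 0.76491
Parallel ([0.76491] and B3): 1 − (1 − 0.76491)(1 − 0.95887) = 0.99033
Parallel (B4, B5, and B6): 1 − (1 − 0.92774)(1 − 0.76721)(1 − 0.99501) = 0.99992
Series ([0.99033] and [0.99992]): 0.99033 × 0.99992 = 0.99025
Parallel ([0.99025] and B7): 1 − (1 − 0.99025)(1 − 0.83110) = 0.998

0.998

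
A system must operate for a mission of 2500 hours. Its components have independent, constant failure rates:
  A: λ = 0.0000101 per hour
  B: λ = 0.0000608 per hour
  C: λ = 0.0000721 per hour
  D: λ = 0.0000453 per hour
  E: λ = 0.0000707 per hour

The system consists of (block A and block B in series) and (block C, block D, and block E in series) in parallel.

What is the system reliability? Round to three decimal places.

R(A) = exp(−0.0000101 × 2500) = 0.97507
R(B) = exp(−0.0000608 × 2500) = 0.85899
R(C) = exp(−0.0000721 × 2500) = 0.83506
R(D) = exp(−0.0000453 × 2500) = 0.89293
R(E) = exp(−0.0000707 × 2500) = 0.83799
Series (A and B): 0.97507 × 0.85899 = 0.83758
Series (C, D, and E): 0.83506 × 0.89293 × 0.83799 = 0.62485
Parallel ([0.83758] and [0.62485]): 1 − (1 − 0.83758)(1 − 0.62485) = 0.939

0.939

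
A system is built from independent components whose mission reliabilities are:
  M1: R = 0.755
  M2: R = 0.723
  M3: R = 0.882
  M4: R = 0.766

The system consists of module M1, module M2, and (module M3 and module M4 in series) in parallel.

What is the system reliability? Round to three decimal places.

0.978

Series (M3 and M4): 0.88200 × 0.76600 = 0.67561
Parallel (M1, M2, and [0.67561]): 1 − (1 − 0.75500)(1 − 0.72300)(1 − 0.67561) = 0.978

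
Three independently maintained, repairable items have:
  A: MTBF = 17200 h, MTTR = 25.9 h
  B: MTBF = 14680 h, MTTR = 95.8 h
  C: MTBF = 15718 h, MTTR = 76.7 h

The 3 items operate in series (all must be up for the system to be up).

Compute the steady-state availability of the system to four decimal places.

A(A) = MTBF/(MTBF+MTTR) = 17200/(17200+25.9) = 0.998496
A(B) = MTBF/(MTBF+MTTR) = 14680/(14680+95.8) = 0.993516
A(C) = MTBF/(MTBF+MTTR) = 15718/(15718+76.7) = 0.995144
Series availability: 0.998496 × 0.993516 × 0.995144 = 0.9872

0.9872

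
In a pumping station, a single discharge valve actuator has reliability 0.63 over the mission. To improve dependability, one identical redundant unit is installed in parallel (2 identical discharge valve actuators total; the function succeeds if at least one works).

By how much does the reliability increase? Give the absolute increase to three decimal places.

R_before = 0.63
R_after = 1 − (1 − 0.63)^2 = 0.863
ΔR = 0.863 − 0.63 = 0.233

0.233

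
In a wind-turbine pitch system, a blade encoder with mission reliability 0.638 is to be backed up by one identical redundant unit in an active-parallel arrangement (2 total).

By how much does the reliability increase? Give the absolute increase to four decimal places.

0.2310

R_before = 0.638
R_after = 1 − (1 − 0.638)^2 = 0.8690
ΔR = 0.8690 − 0.638 = 0.2310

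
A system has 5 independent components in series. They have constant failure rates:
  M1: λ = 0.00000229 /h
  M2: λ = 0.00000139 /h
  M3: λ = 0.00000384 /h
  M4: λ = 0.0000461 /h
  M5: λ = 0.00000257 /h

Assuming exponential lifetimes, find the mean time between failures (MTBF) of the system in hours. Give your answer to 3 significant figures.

17800

Series of exponential components: λ_sys = Σ λ_i
λ_sys = 0.00000229 + 0.00000139 + 0.00000384 + 0.0000461 + 0.00000257 = 5.6190e-05 /h
MTBF = 1 / λ_sys = 17800 h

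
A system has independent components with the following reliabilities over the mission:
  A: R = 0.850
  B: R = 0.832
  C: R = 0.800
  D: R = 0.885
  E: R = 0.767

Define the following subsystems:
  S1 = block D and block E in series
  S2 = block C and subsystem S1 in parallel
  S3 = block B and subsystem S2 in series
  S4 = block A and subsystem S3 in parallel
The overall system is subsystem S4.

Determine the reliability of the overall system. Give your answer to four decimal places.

0.9668

Series (D and E): 0.885000 × 0.767000 = 0.678795
Parallel (C and [0.678795]): 1 − (1 − 0.800000)(1 − 0.678795) = 0.935759
Series (B and [0.935759]): 0.832000 × 0.935759 = 0.778551
Parallel (A and [0.778551]): 1 − (1 − 0.850000)(1 − 0.778551) = 0.9668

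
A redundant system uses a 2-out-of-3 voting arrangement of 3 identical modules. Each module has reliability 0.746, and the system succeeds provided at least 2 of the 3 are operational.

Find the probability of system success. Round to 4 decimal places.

0.8392

R = Σ_{i=2}^{3} C(3,i) p^i (1−p)^{3−i} with p = 0.746
C(3,2)·0.746^2·0.254^1 = 0.424065
C(3,3)·0.746^3·0.254^0 = 0.415161
Sum = 0.8392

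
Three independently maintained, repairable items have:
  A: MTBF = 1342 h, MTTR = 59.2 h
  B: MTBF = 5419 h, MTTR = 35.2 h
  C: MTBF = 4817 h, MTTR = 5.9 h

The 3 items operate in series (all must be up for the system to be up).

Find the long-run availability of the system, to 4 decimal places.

0.9504

A(A) = MTBF/(MTBF+MTTR) = 1342/(1342+59.2) = 0.957750
A(B) = MTBF/(MTBF+MTTR) = 5419/(5419+35.2) = 0.993546
A(C) = MTBF/(MTBF+MTTR) = 4817/(4817+5.9) = 0.998777
Series availability: 0.957750 × 0.993546 × 0.998777 = 0.9504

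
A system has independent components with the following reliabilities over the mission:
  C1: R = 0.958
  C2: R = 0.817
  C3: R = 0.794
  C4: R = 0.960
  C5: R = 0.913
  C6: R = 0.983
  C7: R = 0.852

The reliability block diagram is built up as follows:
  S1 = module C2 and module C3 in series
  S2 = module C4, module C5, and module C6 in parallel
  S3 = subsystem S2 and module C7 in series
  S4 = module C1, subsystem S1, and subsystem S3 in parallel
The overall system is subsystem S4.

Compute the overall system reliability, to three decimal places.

0.998

Series (C2 and C3): 0.81700 × 0.79400 = 0.64870
Parallel (C4, C5, and C6): 1 − (1 − 0.96000)(1 − 0.91300)(1 − 0.98300) = 0.99994
Series ([0.99994] and C7): 0.99994 × 0.85200 = 0.85195
Parallel (C1, [0.64870], and [0.85195]): 1 − (1 − 0.95800)(1 − 0.64870)(1 − 0.85195) = 0.998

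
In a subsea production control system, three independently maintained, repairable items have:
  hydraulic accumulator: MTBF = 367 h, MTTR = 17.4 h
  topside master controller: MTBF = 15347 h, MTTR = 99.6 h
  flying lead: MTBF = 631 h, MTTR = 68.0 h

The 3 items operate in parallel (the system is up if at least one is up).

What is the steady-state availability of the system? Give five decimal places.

0.99997

A(hydraulic accumulator) = MTBF/(MTBF+MTTR) = 367/(367+17.4) = 0.954735
A(topside master controller) = MTBF/(MTBF+MTTR) = 15347/(15347+99.6) = 0.993552
A(flying lead) = MTBF/(MTBF+MTTR) = 631/(631+68.0) = 0.902718
Parallel availability: 1 − (1 − 0.954735)(1 − 0.993552)(1 − 0.902718) = 0.99997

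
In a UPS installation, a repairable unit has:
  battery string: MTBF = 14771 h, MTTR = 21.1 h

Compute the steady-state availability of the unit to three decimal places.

0.999

A(battery string) = MTBF/(MTBF+MTTR) = 14771/(14771+21.1) = 0.999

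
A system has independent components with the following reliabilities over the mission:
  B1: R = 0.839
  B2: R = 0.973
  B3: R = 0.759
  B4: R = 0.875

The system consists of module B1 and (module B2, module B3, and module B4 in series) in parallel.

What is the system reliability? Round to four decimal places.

Series (B2, B3, and B4): 0.973000 × 0.759000 × 0.875000 = 0.646194
Parallel (B1 and [0.646194]): 1 − (1 − 0.839000)(1 − 0.646194) = 0.9430

0.9430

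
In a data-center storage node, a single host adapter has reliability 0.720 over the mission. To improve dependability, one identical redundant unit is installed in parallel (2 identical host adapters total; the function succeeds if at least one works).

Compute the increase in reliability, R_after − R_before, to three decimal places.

R_before = 0.720
R_after = 1 − (1 − 0.720)^2 = 0.922
ΔR = 0.922 − 0.720 = 0.202

0.202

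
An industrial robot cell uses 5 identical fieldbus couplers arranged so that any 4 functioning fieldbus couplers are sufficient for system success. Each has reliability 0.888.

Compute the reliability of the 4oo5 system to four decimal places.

R = Σ_{i=4}^{5} C(5,i) p^i (1−p)^{5−i} with p = 0.888
C(5,4)·0.888^4·0.112^1 = 0.348209
C(5,5)·0.888^5·0.112^0 = 0.552160
Sum = 0.9004

0.9004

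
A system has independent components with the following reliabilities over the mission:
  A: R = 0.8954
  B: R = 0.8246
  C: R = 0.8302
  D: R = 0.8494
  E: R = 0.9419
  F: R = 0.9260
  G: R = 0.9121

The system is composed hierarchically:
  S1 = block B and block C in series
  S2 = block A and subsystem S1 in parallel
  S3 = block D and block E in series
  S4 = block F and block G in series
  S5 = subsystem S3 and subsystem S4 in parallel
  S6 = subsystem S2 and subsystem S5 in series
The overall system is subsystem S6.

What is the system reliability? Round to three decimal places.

0.937

Series (B and C): 0.82460 × 0.83020 = 0.68458
Parallel (A and [0.68458]): 1 − (1 − 0.89540)(1 − 0.68458) = 0.96701
Series (D and E): 0.84940 × 0.94190 = 0.80005
Series (F and G): 0.92600 × 0.91210 = 0.84460
Parallel ([0.80005] and [0.84460]): 1 − (1 − 0.80005)(1 − 0.84460) = 0.96893
Series ([0.96701] and [0.96893]): 0.96701 × 0.96893 = 0.937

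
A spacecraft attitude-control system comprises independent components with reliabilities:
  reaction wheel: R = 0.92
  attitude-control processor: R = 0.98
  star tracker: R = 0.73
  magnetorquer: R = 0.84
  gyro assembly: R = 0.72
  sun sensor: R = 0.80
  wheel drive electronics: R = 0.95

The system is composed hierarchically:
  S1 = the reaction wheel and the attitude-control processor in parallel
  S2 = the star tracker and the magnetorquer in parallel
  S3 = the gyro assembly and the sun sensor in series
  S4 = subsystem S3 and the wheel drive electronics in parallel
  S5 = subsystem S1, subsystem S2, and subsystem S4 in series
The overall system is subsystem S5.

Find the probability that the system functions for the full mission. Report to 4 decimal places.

0.9350

Parallel (reaction wheel and attitude-control processor): 1 − (1 − 0.920000)(1 − 0.980000) = 0.998400
Parallel (star tracker and magnetorquer): 1 − (1 − 0.730000)(1 − 0.840000) = 0.956800
Series (gyro assembly and sun sensor): 0.720000 × 0.800000 = 0.576000
Parallel ([0.576000] and wheel drive electronics): 1 − (1 − 0.576000)(1 − 0.950000) = 0.978800
Series ([0.998400], [0.956800], and [0.978800]): 0.998400 × 0.956800 × 0.978800 = 0.9350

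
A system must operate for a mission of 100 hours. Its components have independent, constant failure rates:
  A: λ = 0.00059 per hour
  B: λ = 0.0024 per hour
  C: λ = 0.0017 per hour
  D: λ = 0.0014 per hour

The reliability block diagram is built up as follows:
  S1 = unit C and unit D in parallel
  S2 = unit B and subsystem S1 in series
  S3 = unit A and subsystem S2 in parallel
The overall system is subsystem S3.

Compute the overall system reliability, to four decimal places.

0.9869

R(A) = exp(−0.00059 × 100) = 0.942707
R(B) = exp(−0.0024 × 100) = 0.786628
R(C) = exp(−0.0017 × 100) = 0.843665
R(D) = exp(−0.0014 × 100) = 0.869358
Parallel (C and D): 1 − (1 − 0.843665)(1 − 0.869358) = 0.979576
Series (B and [0.979576]): 0.786628 × 0.979576 = 0.770562
Parallel (A and [0.770562]): 1 − (1 − 0.942707)(1 − 0.770562) = 0.9869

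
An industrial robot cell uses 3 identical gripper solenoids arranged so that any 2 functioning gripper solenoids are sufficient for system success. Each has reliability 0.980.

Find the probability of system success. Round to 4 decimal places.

0.9988

R = Σ_{i=2}^{3} C(3,i) p^i (1−p)^{3−i} with p = 0.980
C(3,2)·0.980^2·0.020^1 = 0.057624
C(3,3)·0.980^3·0.020^0 = 0.941192
Sum = 0.9988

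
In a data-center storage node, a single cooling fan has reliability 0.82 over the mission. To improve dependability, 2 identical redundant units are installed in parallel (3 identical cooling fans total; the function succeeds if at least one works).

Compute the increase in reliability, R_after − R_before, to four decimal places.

0.1742

R_before = 0.82
R_after = 1 − (1 − 0.82)^3 = 0.9942
ΔR = 0.9942 − 0.82 = 0.1742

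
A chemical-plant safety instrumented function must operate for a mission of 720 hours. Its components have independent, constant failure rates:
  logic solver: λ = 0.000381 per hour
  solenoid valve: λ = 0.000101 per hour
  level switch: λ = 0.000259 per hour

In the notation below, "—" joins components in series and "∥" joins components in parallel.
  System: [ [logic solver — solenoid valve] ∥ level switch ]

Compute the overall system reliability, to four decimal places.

0.9501

R(logic solver) = exp(−0.000381 × 720) = 0.760089
R(solenoid valve) = exp(−0.000101 × 720) = 0.929861
R(level switch) = exp(−0.000259 × 720) = 0.829875
Series (logic solver and solenoid valve): 0.760089 × 0.929861 = 0.706777
Parallel ([0.706777] and level switch): 1 − (1 − 0.706777)(1 − 0.829875) = 0.9501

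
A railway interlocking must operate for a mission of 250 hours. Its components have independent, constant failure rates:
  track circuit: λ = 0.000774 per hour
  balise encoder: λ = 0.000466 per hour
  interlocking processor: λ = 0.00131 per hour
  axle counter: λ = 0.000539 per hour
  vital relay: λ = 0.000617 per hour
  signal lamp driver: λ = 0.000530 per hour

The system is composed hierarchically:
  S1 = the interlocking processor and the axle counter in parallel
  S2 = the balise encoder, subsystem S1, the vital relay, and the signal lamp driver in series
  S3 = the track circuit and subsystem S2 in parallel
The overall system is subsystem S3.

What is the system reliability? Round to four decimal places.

0.9375

R(track circuit) = exp(−0.000774 × 250) = 0.824070
R(balise encoder) = exp(−0.000466 × 250) = 0.890030
R(interlocking processor) = exp(−0.00131 × 250) = 0.720723
R(axle counter) = exp(−0.000539 × 250) = 0.873934
R(vital relay) = exp(−0.000617 × 250) = 0.857058
R(signal lamp driver) = exp(−0.000530 × 250) = 0.875903
Parallel (interlocking processor and axle counter): 1 − (1 − 0.720723)(1 − 0.873934) = 0.964793
Series (balise encoder, [0.964793], vital relay, and signal lamp driver): 0.890030 × 0.964793 × 0.857058 × 0.875903 = 0.644622
Parallel (track circuit and [0.644622]): 1 − (1 − 0.824070)(1 − 0.644622) = 0.9375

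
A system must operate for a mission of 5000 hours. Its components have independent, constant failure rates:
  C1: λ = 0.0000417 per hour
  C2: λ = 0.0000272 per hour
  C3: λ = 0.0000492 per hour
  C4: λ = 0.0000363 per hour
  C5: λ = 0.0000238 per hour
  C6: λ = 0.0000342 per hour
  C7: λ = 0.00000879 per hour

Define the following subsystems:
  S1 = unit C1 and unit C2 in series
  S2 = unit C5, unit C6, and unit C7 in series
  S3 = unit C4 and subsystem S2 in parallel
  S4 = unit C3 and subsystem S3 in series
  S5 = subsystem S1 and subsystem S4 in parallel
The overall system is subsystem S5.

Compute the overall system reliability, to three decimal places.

0.926

R(C1) = exp(−0.0000417 × 5000) = 0.81180
R(C2) = exp(−0.0000272 × 5000) = 0.87284
R(C3) = exp(−0.0000492 × 5000) = 0.78192
R(C4) = exp(−0.0000363 × 5000) = 0.83402
R(C5) = exp(−0.0000238 × 5000) = 0.88781
R(C6) = exp(−0.0000342 × 5000) = 0.84282
R(C7) = exp(−0.00000879 × 5000) = 0.95700
Series (C1 and C2): 0.81180 × 0.87284 = 0.70857
Series (C5, C6, and C7): 0.88781 × 0.84282 × 0.95700 = 0.71609
Parallel (C4 and [0.71609]): 1 − (1 − 0.83402)(1 − 0.71609) = 0.95288
Series (C3 and [0.95288]): 0.78192 × 0.95288 = 0.74508
Parallel ([0.70857] and [0.74508]): 1 − (1 − 0.70857)(1 − 0.74508) = 0.926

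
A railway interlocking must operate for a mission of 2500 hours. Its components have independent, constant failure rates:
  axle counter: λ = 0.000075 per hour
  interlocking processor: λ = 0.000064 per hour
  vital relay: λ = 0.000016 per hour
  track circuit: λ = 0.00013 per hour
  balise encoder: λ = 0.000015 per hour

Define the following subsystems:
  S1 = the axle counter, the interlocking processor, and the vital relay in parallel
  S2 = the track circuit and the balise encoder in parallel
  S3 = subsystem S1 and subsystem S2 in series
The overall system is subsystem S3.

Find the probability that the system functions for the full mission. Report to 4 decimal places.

R(axle counter) = exp(−0.000075 × 2500) = 0.829029
R(interlocking processor) = exp(−0.000064 × 2500) = 0.852144
R(vital relay) = exp(−0.000016 × 2500) = 0.960789
R(track circuit) = exp(−0.00013 × 2500) = 0.722527
R(balise encoder) = exp(−0.000015 × 2500) = 0.963194
Parallel (axle counter, interlocking processor, and vital relay): 1 − (1 − 0.829029)(1 − 0.852144)(1 − 0.960789) = 0.999009
Parallel (track circuit and balise encoder): 1 − (1 − 0.722527)(1 − 0.963194) = 0.989787
Series ([0.999009] and [0.989787]): 0.999009 × 0.989787 = 0.9888

0.9888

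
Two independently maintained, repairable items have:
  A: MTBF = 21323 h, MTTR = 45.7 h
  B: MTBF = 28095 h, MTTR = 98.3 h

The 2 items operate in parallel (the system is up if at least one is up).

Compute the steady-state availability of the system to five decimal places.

A(A) = MTBF/(MTBF+MTTR) = 21323/(21323+45.7) = 0.997861
A(B) = MTBF/(MTBF+MTTR) = 28095/(28095+98.3) = 0.996513
Parallel availability: 1 − (1 − 0.997861)(1 − 0.996513) = 0.99999

0.99999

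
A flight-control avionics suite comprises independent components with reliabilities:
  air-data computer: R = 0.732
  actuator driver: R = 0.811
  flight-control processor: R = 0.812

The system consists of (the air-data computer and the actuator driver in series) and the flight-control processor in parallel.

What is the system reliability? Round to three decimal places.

Series (air-data computer and actuator driver): 0.73200 × 0.81100 = 0.59365
Parallel ([0.59365] and flight-control processor): 1 − (1 − 0.59365)(1 − 0.81200) = 0.924

0.924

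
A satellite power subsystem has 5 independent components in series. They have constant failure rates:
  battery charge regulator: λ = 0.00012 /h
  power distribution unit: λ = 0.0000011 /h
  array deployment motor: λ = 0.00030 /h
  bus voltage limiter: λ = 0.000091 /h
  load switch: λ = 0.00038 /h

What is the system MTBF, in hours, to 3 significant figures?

Series of exponential components: λ_sys = Σ λ_i
λ_sys = 0.00012 + 0.0000011 + 0.00030 + 0.000091 + 0.00038 = 8.9210e-04 /h
MTBF = 1 / λ_sys = 1120 h

1120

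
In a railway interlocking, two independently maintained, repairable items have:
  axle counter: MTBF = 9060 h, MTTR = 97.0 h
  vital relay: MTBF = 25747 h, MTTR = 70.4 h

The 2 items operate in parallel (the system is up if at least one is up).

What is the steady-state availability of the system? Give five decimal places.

0.99997

A(axle counter) = MTBF/(MTBF+MTTR) = 9060/(9060+97.0) = 0.989407
A(vital relay) = MTBF/(MTBF+MTTR) = 25747/(25747+70.4) = 0.997273
Parallel availability: 1 − (1 − 0.989407)(1 − 0.997273) = 0.99997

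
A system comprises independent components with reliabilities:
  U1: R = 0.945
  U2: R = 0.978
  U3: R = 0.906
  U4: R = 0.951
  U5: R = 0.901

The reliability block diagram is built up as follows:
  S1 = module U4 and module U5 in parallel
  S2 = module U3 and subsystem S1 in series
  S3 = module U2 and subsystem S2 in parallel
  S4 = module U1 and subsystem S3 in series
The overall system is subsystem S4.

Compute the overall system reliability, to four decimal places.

0.9430

Parallel (U4 and U5): 1 − (1 − 0.951000)(1 − 0.901000) = 0.995149
Series (U3 and [0.995149]): 0.906000 × 0.995149 = 0.901605
Parallel (U2 and [0.901605]): 1 − (1 − 0.978000)(1 − 0.901605) = 0.997835
Series (U1 and [0.997835]): 0.945000 × 0.997835 = 0.9430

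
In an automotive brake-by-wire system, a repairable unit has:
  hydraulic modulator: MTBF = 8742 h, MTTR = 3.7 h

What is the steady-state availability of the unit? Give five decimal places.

A(hydraulic modulator) = MTBF/(MTBF+MTTR) = 8742/(8742+3.7) = 0.99958

0.99958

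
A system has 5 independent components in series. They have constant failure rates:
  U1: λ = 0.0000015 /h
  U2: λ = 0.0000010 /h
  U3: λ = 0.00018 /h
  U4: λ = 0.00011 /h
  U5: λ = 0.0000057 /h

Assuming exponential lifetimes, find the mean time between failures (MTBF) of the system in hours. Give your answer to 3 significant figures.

Series of exponential components: λ_sys = Σ λ_i
λ_sys = 0.0000015 + 0.0000010 + 0.00018 + 0.00011 + 0.0000057 = 2.9820e-04 /h
MTBF = 1 / λ_sys = 3350 h

3350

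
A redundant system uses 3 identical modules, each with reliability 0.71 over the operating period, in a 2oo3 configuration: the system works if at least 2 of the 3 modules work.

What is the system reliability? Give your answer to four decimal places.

R = Σ_{i=2}^{3} C(3,i) p^i (1−p)^{3−i} with p = 0.71
C(3,2)·0.71^2·0.29^1 = 0.438567
C(3,3)·0.71^3·0.29^0 = 0.357911
Sum = 0.7965

0.7965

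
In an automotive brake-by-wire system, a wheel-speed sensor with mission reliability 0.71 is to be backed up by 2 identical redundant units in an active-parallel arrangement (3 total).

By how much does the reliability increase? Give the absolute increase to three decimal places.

R_before = 0.71
R_after = 1 − (1 − 0.71)^3 = 0.976
ΔR = 0.976 − 0.71 = 0.266

0.266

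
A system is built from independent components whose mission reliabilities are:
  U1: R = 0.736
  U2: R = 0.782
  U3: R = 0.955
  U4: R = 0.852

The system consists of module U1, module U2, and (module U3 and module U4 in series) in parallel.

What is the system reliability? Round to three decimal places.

Series (U3 and U4): 0.95500 × 0.85200 = 0.81366
Parallel (U1, U2, and [0.81366]): 1 − (1 − 0.73600)(1 − 0.78200)(1 − 0.81366) = 0.989

0.989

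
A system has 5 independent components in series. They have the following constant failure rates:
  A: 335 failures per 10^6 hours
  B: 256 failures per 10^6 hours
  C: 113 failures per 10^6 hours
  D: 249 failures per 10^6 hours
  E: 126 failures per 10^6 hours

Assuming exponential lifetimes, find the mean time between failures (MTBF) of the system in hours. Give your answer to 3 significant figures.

927

Series of exponential components: λ_sys = Σ λ_i
λ_sys = 0.000335 + 0.000256 + 0.000113 + 0.000249 + 0.000126 = 1.0790e-03 /h
MTBF = 1 / λ_sys = 927 h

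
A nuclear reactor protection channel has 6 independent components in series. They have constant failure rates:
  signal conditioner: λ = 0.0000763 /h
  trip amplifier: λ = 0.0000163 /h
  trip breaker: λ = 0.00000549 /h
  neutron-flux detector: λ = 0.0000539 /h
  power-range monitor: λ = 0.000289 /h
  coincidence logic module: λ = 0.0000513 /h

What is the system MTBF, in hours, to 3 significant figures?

Series of exponential components: λ_sys = Σ λ_i
λ_sys = 0.0000763 + 0.0000163 + 0.00000549 + 0.0000539 + 0.000289 + 0.0000513 = 4.9229e-04 /h
MTBF = 1 / λ_sys = 2030 h

2030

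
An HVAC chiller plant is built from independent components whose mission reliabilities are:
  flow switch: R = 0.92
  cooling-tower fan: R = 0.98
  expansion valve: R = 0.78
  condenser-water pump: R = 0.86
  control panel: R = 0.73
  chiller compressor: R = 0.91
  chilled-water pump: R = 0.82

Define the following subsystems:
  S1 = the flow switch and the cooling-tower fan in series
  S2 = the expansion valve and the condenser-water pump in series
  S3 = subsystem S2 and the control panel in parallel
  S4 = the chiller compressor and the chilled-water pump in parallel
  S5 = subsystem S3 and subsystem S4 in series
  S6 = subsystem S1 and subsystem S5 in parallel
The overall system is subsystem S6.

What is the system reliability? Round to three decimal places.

0.990

Series (flow switch and cooling-tower fan): 0.92000 × 0.98000 = 0.90160
Series (expansion valve and condenser-water pump): 0.78000 × 0.86000 = 0.67080
Parallel ([0.67080] and control panel): 1 − (1 − 0.67080)(1 − 0.73000) = 0.91112
Parallel (chiller compressor and chilled-water pump): 1 − (1 − 0.91000)(1 − 0.82000) = 0.98380
Series ([0.91112] and [0.98380]): 0.91112 × 0.98380 = 0.89636
Parallel ([0.90160] and [0.89636]): 1 − (1 − 0.90160)(1 − 0.89636) = 0.990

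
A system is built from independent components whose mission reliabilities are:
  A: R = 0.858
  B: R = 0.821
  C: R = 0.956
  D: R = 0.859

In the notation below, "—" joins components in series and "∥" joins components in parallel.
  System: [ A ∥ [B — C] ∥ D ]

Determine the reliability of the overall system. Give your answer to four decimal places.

0.9957

Series (B and C): 0.821000 × 0.956000 = 0.784876
Parallel (A, [0.784876], and D): 1 − (1 − 0.858000)(1 − 0.784876)(1 − 0.859000) = 0.9957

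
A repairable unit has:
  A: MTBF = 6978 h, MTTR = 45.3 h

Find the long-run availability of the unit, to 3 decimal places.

0.994

A(A) = MTBF/(MTBF+MTTR) = 6978/(6978+45.3) = 0.994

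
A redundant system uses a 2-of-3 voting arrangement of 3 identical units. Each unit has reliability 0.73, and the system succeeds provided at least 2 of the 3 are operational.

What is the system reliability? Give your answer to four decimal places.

R = Σ_{i=2}^{3} C(3,i) p^i (1−p)^{3−i} with p = 0.73
C(3,2)·0.73^2·0.27^1 = 0.431649
C(3,3)·0.73^3·0.27^0 = 0.389017
Sum = 0.8207

0.8207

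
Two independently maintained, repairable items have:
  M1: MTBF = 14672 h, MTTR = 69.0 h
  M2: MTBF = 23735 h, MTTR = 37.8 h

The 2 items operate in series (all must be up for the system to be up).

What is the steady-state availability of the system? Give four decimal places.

A(M1) = MTBF/(MTBF+MTTR) = 14672/(14672+69.0) = 0.995319
A(M2) = MTBF/(MTBF+MTTR) = 23735/(23735+37.8) = 0.998410
Series availability: 0.995319 × 0.998410 = 0.9937

0.9937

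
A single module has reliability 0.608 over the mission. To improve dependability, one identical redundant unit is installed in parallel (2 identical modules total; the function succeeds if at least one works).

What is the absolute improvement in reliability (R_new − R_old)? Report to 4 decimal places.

R_before = 0.608
R_after = 1 − (1 − 0.608)^2 = 0.8463
ΔR = 0.8463 − 0.608 = 0.2383

0.2383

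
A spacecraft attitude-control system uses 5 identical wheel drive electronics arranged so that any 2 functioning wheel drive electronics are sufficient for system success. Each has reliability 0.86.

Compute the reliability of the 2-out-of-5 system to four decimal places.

R = Σ_{i=2}^{5} C(5,i) p^i (1−p)^{5−i} with p = 0.86
C(5,2)·0.86^2·0.14^3 = 0.020295
C(5,3)·0.86^3·0.14^2 = 0.124667
C(5,4)·0.86^4·0.14^1 = 0.382906
C(5,5)·0.86^5·0.14^0 = 0.470427
Sum = 0.9983

0.9983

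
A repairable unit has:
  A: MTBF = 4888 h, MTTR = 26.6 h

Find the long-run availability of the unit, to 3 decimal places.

A(A) = MTBF/(MTBF+MTTR) = 4888/(4888+26.6) = 0.995

0.995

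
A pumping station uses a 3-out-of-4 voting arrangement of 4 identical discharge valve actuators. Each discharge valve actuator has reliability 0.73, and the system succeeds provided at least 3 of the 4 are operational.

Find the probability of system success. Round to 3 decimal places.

R = Σ_{i=3}^{4} C(4,i) p^i (1−p)^{4−i} with p = 0.73
C(4,3)·0.73^3·0.27^1 = 0.42014
C(4,4)·0.73^4·0.27^0 = 0.28398
Sum = 0.704

0.704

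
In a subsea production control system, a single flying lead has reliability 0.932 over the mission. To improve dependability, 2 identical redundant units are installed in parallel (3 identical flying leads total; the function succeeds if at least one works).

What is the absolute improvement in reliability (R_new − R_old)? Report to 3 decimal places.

0.068

R_before = 0.932
R_after = 1 − (1 − 0.932)^3 = 1.000
ΔR = 1.000 − 0.932 = 0.068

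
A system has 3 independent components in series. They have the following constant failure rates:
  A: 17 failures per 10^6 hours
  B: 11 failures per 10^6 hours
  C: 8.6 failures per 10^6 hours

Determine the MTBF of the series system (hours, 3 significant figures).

Series of exponential components: λ_sys = Σ λ_i
λ_sys = 0.000017 + 0.000011 + 0.0000086 = 3.6600e-05 /h
MTBF = 1 / λ_sys = 27300 h

27300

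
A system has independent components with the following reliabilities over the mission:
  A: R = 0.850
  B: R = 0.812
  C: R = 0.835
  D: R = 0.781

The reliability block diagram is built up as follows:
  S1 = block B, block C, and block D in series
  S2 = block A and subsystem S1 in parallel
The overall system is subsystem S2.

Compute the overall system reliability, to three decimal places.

Series (B, C, and D): 0.81200 × 0.83500 × 0.78100 = 0.52953
Parallel (A and [0.52953]): 1 − (1 − 0.85000)(1 − 0.52953) = 0.929

0.929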